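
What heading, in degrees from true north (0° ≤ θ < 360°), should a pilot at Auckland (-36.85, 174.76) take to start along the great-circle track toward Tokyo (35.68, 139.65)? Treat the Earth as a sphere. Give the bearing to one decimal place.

Δλ = 139.65 − 174.76 = -35.11°.
θ = atan2( sin Δλ · cos φ₂ , cos φ₁ · sin φ₂ − sin φ₁ · cos φ₂ · cos Δλ )
  = atan2(-0.46719, 0.86524) = -28.367° → normalised to [0°, 360°): 331.633°.

331.6°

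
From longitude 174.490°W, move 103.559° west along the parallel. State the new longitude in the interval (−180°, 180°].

Start at -174.490°; shift −103.559° → -278.049°.
-278.049° lies outside (−180°, 180°]; add 360° → +81.951°.

81.951°E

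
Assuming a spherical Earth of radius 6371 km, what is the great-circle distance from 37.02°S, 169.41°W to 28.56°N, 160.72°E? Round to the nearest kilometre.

Δλ = 160.72 − -169.41 = 330.13°; wrapped into (−180°, 180°]: -29.87°.
Δφ = 28.56 − -37.02 = 65.58°.
a = sin²(Δφ/2) + cos φ₁ · cos φ₂ · sin²(Δλ/2) = 0.339868.
c = 2·atan2(√a, √(1−a)) = 1.24479 rad → d = 6371·c ≈ 7930.55 km.

7931 km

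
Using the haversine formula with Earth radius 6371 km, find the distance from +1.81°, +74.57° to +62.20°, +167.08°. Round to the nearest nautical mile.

5378 nmi

Δλ = 167.08 − 74.57 = 92.51°.
Δφ = 62.20 − 1.81 = 60.39°.
a = sin²(Δφ/2) + cos φ₁ · cos φ₂ · sin²(Δλ/2) = 0.496237.
c = 2·atan2(√a, √(1−a)) = 1.56327 rad → d = 6371·c ≈ 9959.60 km ≈ 5377.75 nmi.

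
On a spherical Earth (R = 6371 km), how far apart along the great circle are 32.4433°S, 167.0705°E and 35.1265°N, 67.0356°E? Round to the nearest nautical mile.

Δλ = 67.0356 − 167.0705 = -100.0349°.
Δφ = 35.1265 − -32.4433 = 67.5698°.
a = sin²(Δφ/2) + cos φ₁ · cos φ₂ · sin²(Δλ/2) = 0.714472.
c = 2·atan2(√a, √(1−a)) = 2.01412 rad → d = 6371·c ≈ 12831.96 km ≈ 6928.70 nmi.

6929 nmi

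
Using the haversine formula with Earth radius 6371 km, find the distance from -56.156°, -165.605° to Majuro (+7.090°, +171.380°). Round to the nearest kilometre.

Δλ = 171.380 − -165.605 = 336.985°; wrapped into (−180°, 180°]: -23.015°.
Δφ = 7.090 − -56.156 = 63.246°.
a = sin²(Δφ/2) + cos φ₁ · cos φ₂ · sin²(Δλ/2) = 0.296915.
c = 2·atan2(√a, √(1−a)) = 1.15254 rad → d = 6371·c ≈ 7342.82 km.

7343 km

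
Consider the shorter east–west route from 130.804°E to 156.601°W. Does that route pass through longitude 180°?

Yes

Naïve |-156.601 − 130.804| = 287.405° > 180°, so the shorter arc goes the other way round — across 180°.
Signed shortest Δλ = ((-156.601 − 130.804 + 180) mod 360) − 180 = 72.595°.
Going east by 72.595° from +130.804° passes through 180° before reaching -156.601°.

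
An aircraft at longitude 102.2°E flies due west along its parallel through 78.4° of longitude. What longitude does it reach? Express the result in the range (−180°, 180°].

23.8°E

Start at +102.2°; shift −78.4° → +23.8°.
+23.8° already lies in (−180°, 180°].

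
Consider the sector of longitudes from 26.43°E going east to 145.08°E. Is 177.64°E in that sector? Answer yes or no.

Band width going east from +26.43° to +145.08°: ((145.08 − 26.43) mod 360) = 118.65°.
Offset of +177.64° east of the west edge: ((177.64 − 26.43) mod 360) = 151.21°.
151.21° > 118.65° ⇒ outside.

No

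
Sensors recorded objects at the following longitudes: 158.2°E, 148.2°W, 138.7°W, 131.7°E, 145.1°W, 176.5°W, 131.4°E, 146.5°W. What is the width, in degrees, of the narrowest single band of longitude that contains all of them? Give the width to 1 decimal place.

89.9°

Sort the longitudes: -176.5°, -148.2°, -146.5°, -145.1°, -138.7°, +131.4°, +131.7°, +158.2°.
Eastward gaps between consecutive values (wrapping around): 28.3°, 1.7°, 1.4°, 6.4°, 270.1°, 0.3°, 26.5°, 25.3°.
Largest gap = 270.1° ⇒ minimal covering band is its complement: 360° − 270.1° = 89.9°.
Band runs from +131.4° eastward to -138.7°, crossing the antimeridian.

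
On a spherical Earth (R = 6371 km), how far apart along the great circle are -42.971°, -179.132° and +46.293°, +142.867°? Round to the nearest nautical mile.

5729 nmi

Δλ = 142.867 − -179.132 = 321.999°; wrapped into (−180°, 180°]: -38.001°.
Δφ = 46.293 − -42.971 = 89.264°.
a = sin²(Δφ/2) + cos φ₁ · cos φ₂ · sin²(Δλ/2) = 0.547169.
c = 2·atan2(√a, √(1−a)) = 1.66528 rad → d = 6371·c ≈ 10609.47 km ≈ 5728.65 nmi.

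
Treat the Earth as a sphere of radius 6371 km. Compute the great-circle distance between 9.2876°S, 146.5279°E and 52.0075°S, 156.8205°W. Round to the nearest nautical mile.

Δλ = -156.8205 − 146.5279 = -303.3484°; wrapped into (−180°, 180°]: 56.6516°.
Δφ = -52.0075 − -9.2876 = -42.7199°.
a = sin²(Δφ/2) + cos φ₁ · cos φ₂ · sin²(Δλ/2) = 0.269428.
c = 2·atan2(√a, √(1−a)) = 1.09151 rad → d = 6371·c ≈ 6954.02 km ≈ 3754.87 nmi.

3755 nmi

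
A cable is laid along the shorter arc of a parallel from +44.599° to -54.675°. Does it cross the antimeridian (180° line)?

No

Signed shortest Δλ = ((-54.675 − 44.599 + 180) mod 360) − 180 = -99.274°.
Going west by 99.274° from +44.599° reaches -54.675° without touching 180°.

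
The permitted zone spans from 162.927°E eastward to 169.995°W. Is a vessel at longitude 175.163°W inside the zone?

Band width going east from +162.927° to -169.995°: ((-169.995 − 162.927) mod 360) = 27.078°.
Offset of -175.163° east of the west edge: ((-175.163 − 162.927) mod 360) = 21.910°.
21.910° ≤ 27.078° ⇒ inside.

Yes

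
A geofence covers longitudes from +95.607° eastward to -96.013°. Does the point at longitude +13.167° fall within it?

Band width going east from +95.607° to -96.013°: ((-96.013 − 95.607) mod 360) = 168.380°.
Offset of +13.167° east of the west edge: ((13.167 − 95.607) mod 360) = 277.560°.
277.560° > 168.380° ⇒ outside.

No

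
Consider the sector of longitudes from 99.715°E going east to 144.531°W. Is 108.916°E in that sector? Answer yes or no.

Band width going east from +99.715° to -144.531°: ((-144.531 − 99.715) mod 360) = 115.754°.
Offset of +108.916° east of the west edge: ((108.916 − 99.715) mod 360) = 9.201°.
9.201° ≤ 115.754° ⇒ inside.

Yes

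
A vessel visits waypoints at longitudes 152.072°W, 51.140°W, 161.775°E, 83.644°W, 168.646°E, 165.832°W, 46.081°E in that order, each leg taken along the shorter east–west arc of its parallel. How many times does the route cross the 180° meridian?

Leg 1: -152.072° → -51.140°, shortest Δλ = 100.932° (east) — does not cross 180°.
Leg 2: -51.140° → +161.775°, shortest Δλ = -147.085° (west) — crosses 180°.
Leg 3: +161.775° → -83.644°, shortest Δλ = 114.581° (east) — crosses 180°.
Leg 4: -83.644° → +168.646°, shortest Δλ = -107.71° (west) — crosses 180°.
Leg 5: +168.646° → -165.832°, shortest Δλ = 25.522° (east) — crosses 180°.
Leg 6: -165.832° → +46.081°, shortest Δλ = -148.087° (west) — crosses 180°.
Total crossings: 5.

5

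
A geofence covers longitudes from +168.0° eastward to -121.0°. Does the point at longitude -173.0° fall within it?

Band width going east from +168.0° to -121.0°: ((-121.0 − 168.0) mod 360) = 71.0°.
Offset of -173.0° east of the west edge: ((-173.0 − 168.0) mod 360) = 19.0°.
19.0° ≤ 71.0° ⇒ inside.

Yes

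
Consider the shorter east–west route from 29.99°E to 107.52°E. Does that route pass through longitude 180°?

Signed shortest Δλ = ((107.52 − 29.99 + 180) mod 360) − 180 = 77.53°.
Going east by 77.53° from +29.99° reaches +107.52° without touching 180°.

No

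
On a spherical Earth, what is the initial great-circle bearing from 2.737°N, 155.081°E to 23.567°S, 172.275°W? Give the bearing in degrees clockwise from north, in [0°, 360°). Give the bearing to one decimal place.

131.4°

Δλ = -172.275 − 155.081 = -327.356°; wrapped into (−180°, 180°]: 32.644°.
θ = atan2( sin Δλ · cos φ₂ , cos φ₁ · sin φ₂ − sin φ₁ · cos φ₂ · cos Δλ )
  = atan2(0.49443, -0.43622) = 131.421° → normalised to [0°, 360°): 131.421°.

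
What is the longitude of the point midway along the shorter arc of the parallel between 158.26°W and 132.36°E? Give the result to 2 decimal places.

Signed shortest Δλ from -158.26° to +132.36° is -69.38°.
Midpoint longitude = -158.26° + (-69.38°)/2 = -158.26° − 34.69° = -192.95°.
Normalise into (−180°, 180°]: +167.05°.
(The naïve average (-158.26 + +132.36)/2 = -12.95° is on the wrong side of the globe.)

167.05°E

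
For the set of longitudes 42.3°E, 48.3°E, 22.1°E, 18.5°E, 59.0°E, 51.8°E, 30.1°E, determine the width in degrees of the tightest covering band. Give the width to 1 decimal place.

Sort the longitudes: +18.5°, +22.1°, +30.1°, +42.3°, +48.3°, +51.8°, +59.0°.
Eastward gaps between consecutive values (wrapping around): 3.6°, 8.0°, 12.2°, 6.0°, 3.5°, 7.2°, 319.5°.
Largest gap = 319.5° ⇒ minimal covering band is its complement: 360° − 319.5° = 40.5°.
Band runs from +18.5° eastward to +59.0°.

40.5°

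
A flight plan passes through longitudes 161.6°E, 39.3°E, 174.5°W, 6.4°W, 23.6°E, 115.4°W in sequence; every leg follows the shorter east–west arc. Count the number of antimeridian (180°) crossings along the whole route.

1

Leg 1: +161.6° → +39.3°, shortest Δλ = -122.3° (west) — does not cross 180°.
Leg 2: +39.3° → -174.5°, shortest Δλ = 146.2° (east) — crosses 180°.
Leg 3: -174.5° → -6.4°, shortest Δλ = 168.1° (east) — does not cross 180°.
Leg 4: -6.4° → +23.6°, shortest Δλ = 30.0° (east) — does not cross 180°.
Leg 5: +23.6° → -115.4°, shortest Δλ = -139.0° (west) — does not cross 180°.
Total crossings: 1.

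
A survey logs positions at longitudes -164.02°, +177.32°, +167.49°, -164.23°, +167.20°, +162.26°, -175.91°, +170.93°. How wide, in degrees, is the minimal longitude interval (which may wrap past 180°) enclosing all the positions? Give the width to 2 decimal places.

Sort the longitudes: -175.91°, -164.23°, -164.02°, +162.26°, +167.20°, +167.49°, +170.93°, +177.32°.
Eastward gaps between consecutive values (wrapping around): 11.68°, 0.21°, 326.28°, 4.94°, 0.29°, 3.44°, 6.39°, 6.77°.
Largest gap = 326.28° ⇒ minimal covering band is its complement: 360° − 326.28° = 33.72°.
Band runs from +162.26° eastward to -164.02°, crossing the antimeridian.

33.72°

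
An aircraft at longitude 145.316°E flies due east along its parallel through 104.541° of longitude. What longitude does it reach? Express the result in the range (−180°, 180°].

110.143°W

Start at +145.316°; shift +104.541° → +249.857°.
+249.857° lies outside (−180°, 180°]; subtract 360° → -110.143°.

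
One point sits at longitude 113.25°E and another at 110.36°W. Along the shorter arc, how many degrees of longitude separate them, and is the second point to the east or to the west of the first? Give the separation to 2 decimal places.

Raw difference: -110.36 − 113.25 = -223.61°.
Normalise into (−180°, 180°]: -223.61° + 360° = 136.39°.
Positive ⇒ the second point lies to the east; separation 136.39°.

136.39° east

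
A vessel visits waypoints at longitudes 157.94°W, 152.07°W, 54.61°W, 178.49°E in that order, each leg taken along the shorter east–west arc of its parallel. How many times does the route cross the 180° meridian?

Leg 1: -157.94° → -152.07°, shortest Δλ = 5.87° (east) — does not cross 180°.
Leg 2: -152.07° → -54.61°, shortest Δλ = 97.46° (east) — does not cross 180°.
Leg 3: -54.61° → +178.49°, shortest Δλ = -126.9° (west) — crosses 180°.
Total crossings: 1.

1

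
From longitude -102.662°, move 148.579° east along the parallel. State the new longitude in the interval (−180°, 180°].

Start at -102.662°; shift +148.579° → +45.917°.
+45.917° already lies in (−180°, 180°].

+45.917°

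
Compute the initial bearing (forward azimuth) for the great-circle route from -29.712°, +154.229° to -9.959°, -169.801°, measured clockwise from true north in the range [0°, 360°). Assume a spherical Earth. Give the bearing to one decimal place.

Δλ = -169.801 − 154.229 = -324.030°; wrapped into (−180°, 180°]: 35.970°.
θ = atan2( sin Δλ · cos φ₂ , cos φ₁ · sin φ₂ − sin φ₁ · cos φ₂ · cos Δλ )
  = atan2(0.57851, 0.24488) = 67.057° → normalised to [0°, 360°): 67.057°.

67.1°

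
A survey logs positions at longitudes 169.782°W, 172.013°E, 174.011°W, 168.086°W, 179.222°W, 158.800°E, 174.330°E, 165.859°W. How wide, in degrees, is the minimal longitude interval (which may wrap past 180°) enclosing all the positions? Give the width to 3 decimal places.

Sort the longitudes: -179.222°, -174.011°, -169.782°, -168.086°, -165.859°, +158.800°, +172.013°, +174.330°.
Eastward gaps between consecutive values (wrapping around): 5.211°, 4.229°, 1.696°, 2.227°, 324.659°, 13.213°, 2.317°, 6.448°.
Largest gap = 324.659° ⇒ minimal covering band is its complement: 360° − 324.659° = 35.341°.
Band runs from +158.800° eastward to -165.859°, crossing the antimeridian.

35.341°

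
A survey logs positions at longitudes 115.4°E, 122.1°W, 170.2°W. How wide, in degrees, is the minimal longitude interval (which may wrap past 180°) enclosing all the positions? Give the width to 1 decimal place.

Sort the longitudes: -170.2°, -122.1°, +115.4°.
Eastward gaps between consecutive values (wrapping around): 48.1°, 237.5°, 74.4°.
Largest gap = 237.5° ⇒ minimal covering band is its complement: 360° − 237.5° = 122.5°.
Band runs from +115.4° eastward to -122.1°, crossing the antimeridian.

122.5°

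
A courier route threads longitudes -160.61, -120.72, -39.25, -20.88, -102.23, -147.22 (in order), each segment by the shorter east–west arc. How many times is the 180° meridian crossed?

0

Leg 1: -160.61° → -120.72°, shortest Δλ = 39.89° (east) — does not cross 180°.
Leg 2: -120.72° → -39.25°, shortest Δλ = 81.47° (east) — does not cross 180°.
Leg 3: -39.25° → -20.88°, shortest Δλ = 18.37° (east) — does not cross 180°.
Leg 4: -20.88° → -102.23°, shortest Δλ = -81.35° (west) — does not cross 180°.
Leg 5: -102.23° → -147.22°, shortest Δλ = -44.99° (west) — does not cross 180°.
Total crossings: 0.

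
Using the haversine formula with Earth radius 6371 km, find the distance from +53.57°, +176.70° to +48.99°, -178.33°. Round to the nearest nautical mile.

Δλ = -178.33 − 176.70 = -355.03°; wrapped into (−180°, 180°]: 4.97°.
Δφ = 48.99 − 53.57 = -4.58°.
a = sin²(Δφ/2) + cos φ₁ · cos φ₂ · sin²(Δλ/2) = 0.002329.
c = 2·atan2(√a, √(1−a)) = 0.09656 rad → d = 6371·c ≈ 615.18 km ≈ 332.17 nmi.

332 nmi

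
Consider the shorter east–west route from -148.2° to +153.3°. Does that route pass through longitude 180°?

Naïve |153.3 − -148.2| = 301.5° > 180°, so the shorter arc goes the other way round — across 180°.
Signed shortest Δλ = ((153.3 − -148.2 + 180) mod 360) − 180 = -58.5°.
Going west by 58.5° from -148.2° passes through 180° before reaching +153.3°.

Yes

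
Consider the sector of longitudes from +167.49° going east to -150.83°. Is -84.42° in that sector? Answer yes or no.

No

Band width going east from +167.49° to -150.83°: ((-150.83 − 167.49) mod 360) = 41.68°.
Offset of -84.42° east of the west edge: ((-84.42 − 167.49) mod 360) = 108.09°.
108.09° > 41.68° ⇒ outside.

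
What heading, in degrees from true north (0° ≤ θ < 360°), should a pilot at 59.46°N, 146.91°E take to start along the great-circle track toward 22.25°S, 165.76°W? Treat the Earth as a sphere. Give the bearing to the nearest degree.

137°

Δλ = -165.76 − 146.91 = -312.67°; wrapped into (−180°, 180°]: 47.33°.
θ = atan2( sin Δλ · cos φ₂ , cos φ₁ · sin φ₂ − sin φ₁ · cos φ₂ · cos Δλ )
  = atan2(0.68052, -0.73269) = 137.114° → normalised to [0°, 360°): 137.114°.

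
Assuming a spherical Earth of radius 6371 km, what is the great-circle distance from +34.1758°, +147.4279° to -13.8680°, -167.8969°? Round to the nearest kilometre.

Δλ = -167.8969 − 147.4279 = -315.3248°; wrapped into (−180°, 180°]: 44.6752°.
Δφ = -13.8680 − 34.1758 = -48.0438°.
a = sin²(Δφ/2) + cos φ₁ · cos φ₂ · sin²(Δλ/2) = 0.281740.
c = 2·atan2(√a, √(1−a)) = 1.11907 rad → d = 6371·c ≈ 7129.59 km.

7130 km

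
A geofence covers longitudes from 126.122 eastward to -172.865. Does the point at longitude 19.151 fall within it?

Band width going east from +126.122° to -172.865°: ((-172.865 − 126.122) mod 360) = 61.013°.
Offset of +19.151° east of the west edge: ((19.151 − 126.122) mod 360) = 253.029°.
253.029° > 61.013° ⇒ outside.

No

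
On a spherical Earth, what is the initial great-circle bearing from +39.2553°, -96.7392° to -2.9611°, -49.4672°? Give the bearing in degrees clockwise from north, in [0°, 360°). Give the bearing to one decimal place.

122.6°

Δλ = -49.4672 − -96.7392 = 47.2720°.
θ = atan2( sin Δλ · cos φ₂ , cos φ₁ · sin φ₂ − sin φ₁ · cos φ₂ · cos Δλ )
  = atan2(0.73360, -0.46878) = 122.579° → normalised to [0°, 360°): 122.579°.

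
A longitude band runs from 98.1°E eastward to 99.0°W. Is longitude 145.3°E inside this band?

Yes

Band width going east from +98.1° to -99.0°: ((-99.0 − 98.1) mod 360) = 162.9°.
Offset of +145.3° east of the west edge: ((145.3 − 98.1) mod 360) = 47.2°.
47.2° ≤ 162.9° ⇒ inside.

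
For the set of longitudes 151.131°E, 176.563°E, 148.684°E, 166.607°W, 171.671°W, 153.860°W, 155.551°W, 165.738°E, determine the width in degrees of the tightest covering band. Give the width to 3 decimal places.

Sort the longitudes: -171.671°, -166.607°, -155.551°, -153.860°, +148.684°, +151.131°, +165.738°, +176.563°.
Eastward gaps between consecutive values (wrapping around): 5.064°, 11.056°, 1.691°, 302.544°, 2.447°, 14.607°, 10.825°, 11.766°.
Largest gap = 302.544° ⇒ minimal covering band is its complement: 360° − 302.544° = 57.456°.
Band runs from +148.684° eastward to -153.860°, crossing the antimeridian.

57.456°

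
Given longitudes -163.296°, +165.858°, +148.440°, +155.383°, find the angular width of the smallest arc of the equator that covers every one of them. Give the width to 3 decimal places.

Sort the longitudes: -163.296°, +148.440°, +155.383°, +165.858°.
Eastward gaps between consecutive values (wrapping around): 311.736°, 6.943°, 10.475°, 30.846°.
Largest gap = 311.736° ⇒ minimal covering band is its complement: 360° − 311.736° = 48.264°.
Band runs from +148.440° eastward to -163.296°, crossing the antimeridian.

48.264°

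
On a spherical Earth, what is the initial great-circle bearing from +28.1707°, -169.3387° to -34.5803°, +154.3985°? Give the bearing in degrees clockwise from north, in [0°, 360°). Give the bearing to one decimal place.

210.9°

Δλ = 154.3985 − -169.3387 = 323.7372°; wrapped into (−180°, 180°]: -36.2628°.
θ = atan2( sin Δλ · cos φ₂ , cos φ₁ · sin φ₂ − sin φ₁ · cos φ₂ · cos Δλ )
  = atan2(-0.48699, -0.81374) = -149.101° → normalised to [0°, 360°): 210.899°.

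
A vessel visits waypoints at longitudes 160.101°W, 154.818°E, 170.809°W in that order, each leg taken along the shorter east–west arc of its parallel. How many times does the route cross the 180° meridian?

Leg 1: -160.101° → +154.818°, shortest Δλ = -45.081° (west) — crosses 180°.
Leg 2: +154.818° → -170.809°, shortest Δλ = 34.373° (east) — crosses 180°.
Total crossings: 2.

2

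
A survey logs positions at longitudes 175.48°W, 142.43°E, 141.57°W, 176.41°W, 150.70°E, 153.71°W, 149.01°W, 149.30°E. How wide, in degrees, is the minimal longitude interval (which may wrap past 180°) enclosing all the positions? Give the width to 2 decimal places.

76.00°

Sort the longitudes: -176.41°, -175.48°, -153.71°, -149.01°, -141.57°, +142.43°, +149.30°, +150.70°.
Eastward gaps between consecutive values (wrapping around): 0.93°, 21.77°, 4.70°, 7.44°, 284.00°, 6.87°, 1.40°, 32.89°.
Largest gap = 284.00° ⇒ minimal covering band is its complement: 360° − 284.00° = 76.00°.
Band runs from +142.43° eastward to -141.57°, crossing the antimeridian.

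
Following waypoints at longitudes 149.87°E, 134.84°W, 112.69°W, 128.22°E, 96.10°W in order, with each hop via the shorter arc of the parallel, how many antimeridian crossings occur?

Leg 1: +149.87° → -134.84°, shortest Δλ = 75.29° (east) — crosses 180°.
Leg 2: -134.84° → -112.69°, shortest Δλ = 22.15° (east) — does not cross 180°.
Leg 3: -112.69° → +128.22°, shortest Δλ = -119.09° (west) — crosses 180°.
Leg 4: +128.22° → -96.10°, shortest Δλ = 135.68° (east) — crosses 180°.
Total crossings: 3.

3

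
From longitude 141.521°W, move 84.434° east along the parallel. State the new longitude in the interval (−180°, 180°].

57.087°W

Start at -141.521°; shift +84.434° → -57.087°.
-57.087° already lies in (−180°, 180°].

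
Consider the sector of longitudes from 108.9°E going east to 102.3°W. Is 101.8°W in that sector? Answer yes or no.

No

Band width going east from +108.9° to -102.3°: ((-102.3 − 108.9) mod 360) = 148.8°.
Offset of -101.8° east of the west edge: ((-101.8 − 108.9) mod 360) = 149.3°.
149.3° > 148.8° ⇒ outside.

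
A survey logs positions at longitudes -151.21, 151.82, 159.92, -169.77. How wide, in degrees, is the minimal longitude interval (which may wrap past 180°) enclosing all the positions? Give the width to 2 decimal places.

56.97°

Sort the longitudes: -169.77°, -151.21°, +151.82°, +159.92°.
Eastward gaps between consecutive values (wrapping around): 18.56°, 303.03°, 8.10°, 30.31°.
Largest gap = 303.03° ⇒ minimal covering band is its complement: 360° − 303.03° = 56.97°.
Band runs from +151.82° eastward to -151.21°, crossing the antimeridian.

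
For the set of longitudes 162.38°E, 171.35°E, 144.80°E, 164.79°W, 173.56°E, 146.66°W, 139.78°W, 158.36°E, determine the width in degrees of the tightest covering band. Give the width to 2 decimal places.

Sort the longitudes: -164.79°, -146.66°, -139.78°, +144.80°, +158.36°, +162.38°, +171.35°, +173.56°.
Eastward gaps between consecutive values (wrapping around): 18.13°, 6.88°, 284.58°, 13.56°, 4.02°, 8.97°, 2.21°, 21.65°.
Largest gap = 284.58° ⇒ minimal covering band is its complement: 360° − 284.58° = 75.42°.
Band runs from +144.80° eastward to -139.78°, crossing the antimeridian.

75.42°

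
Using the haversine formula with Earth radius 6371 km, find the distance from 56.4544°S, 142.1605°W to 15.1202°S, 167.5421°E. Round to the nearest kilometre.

6235 km

Δλ = 167.5421 − -142.1605 = 309.7026°; wrapped into (−180°, 180°]: -50.2974°.
Δφ = -15.1202 − -56.4544 = 41.3342°.
a = sin²(Δφ/2) + cos φ₁ · cos φ₂ · sin²(Δλ/2) = 0.220909.
c = 2·atan2(√a, √(1−a)) = 0.97860 rad → d = 6371·c ≈ 6234.68 km.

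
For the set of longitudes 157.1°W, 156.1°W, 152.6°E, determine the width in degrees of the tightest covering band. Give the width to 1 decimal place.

51.3°

Sort the longitudes: -157.1°, -156.1°, +152.6°.
Eastward gaps between consecutive values (wrapping around): 1.0°, 308.7°, 50.3°.
Largest gap = 308.7° ⇒ minimal covering band is its complement: 360° − 308.7° = 51.3°.
Band runs from +152.6° eastward to -156.1°, crossing the antimeridian.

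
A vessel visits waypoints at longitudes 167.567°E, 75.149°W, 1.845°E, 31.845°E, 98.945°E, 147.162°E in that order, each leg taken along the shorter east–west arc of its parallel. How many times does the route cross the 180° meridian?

Leg 1: +167.567° → -75.149°, shortest Δλ = 117.284° (east) — crosses 180°.
Leg 2: -75.149° → +1.845°, shortest Δλ = 76.994° (east) — does not cross 180°.
Leg 3: +1.845° → +31.845°, shortest Δλ = 30.0° (east) — does not cross 180°.
Leg 4: +31.845° → +98.945°, shortest Δλ = 67.1° (east) — does not cross 180°.
Leg 5: +98.945° → +147.162°, shortest Δλ = 48.217° (east) — does not cross 180°.
Total crossings: 1.

1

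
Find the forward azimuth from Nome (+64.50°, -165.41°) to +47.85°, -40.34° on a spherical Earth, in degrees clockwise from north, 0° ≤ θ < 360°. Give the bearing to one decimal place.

Δλ = -40.34 − -165.41 = 125.07°.
θ = atan2( sin Δλ · cos φ₂ , cos φ₁ · sin φ₂ − sin φ₁ · cos φ₂ · cos Δλ )
  = atan2(0.54924, 0.66720) = 39.461° → normalised to [0°, 360°): 39.461°.

39.5°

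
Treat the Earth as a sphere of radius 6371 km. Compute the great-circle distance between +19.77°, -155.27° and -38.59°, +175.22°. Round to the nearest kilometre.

7182 km

Δλ = 175.22 − -155.27 = 330.49°; wrapped into (−180°, 180°]: -29.51°.
Δφ = -38.59 − 19.77 = -58.36°.
a = sin²(Δφ/2) + cos φ₁ · cos φ₂ · sin²(Δλ/2) = 0.285422.
c = 2·atan2(√a, √(1−a)) = 1.12724 rad → d = 6371·c ≈ 7181.63 km.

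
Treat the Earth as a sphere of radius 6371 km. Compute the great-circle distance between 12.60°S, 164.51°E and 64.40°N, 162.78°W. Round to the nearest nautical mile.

Δλ = -162.78 − 164.51 = -327.29°; wrapped into (−180°, 180°]: 32.71°.
Δφ = 64.40 − -12.60 = 77.00°.
a = sin²(Δφ/2) + cos φ₁ · cos φ₂ · sin²(Δλ/2) = 0.420960.
c = 2·atan2(√a, √(1−a)) = 1.41205 rad → d = 6371·c ≈ 8996.18 km ≈ 4857.55 nmi.

4858 nmi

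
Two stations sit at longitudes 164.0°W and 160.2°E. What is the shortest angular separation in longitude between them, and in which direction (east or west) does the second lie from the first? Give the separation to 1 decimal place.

35.8° west

Raw difference: 160.2 − -164.0 = 324.2°.
Normalise into (−180°, 180°]: 324.2° − 360° = -35.8°.
Negative ⇒ the second point lies to the west; separation 35.8°.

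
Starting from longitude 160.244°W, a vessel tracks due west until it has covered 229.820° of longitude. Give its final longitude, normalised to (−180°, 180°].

Start at -160.244°; shift −229.820° → -390.064°.
-390.064° lies outside (−180°, 180°]; add 360° → -30.064°.

30.064°W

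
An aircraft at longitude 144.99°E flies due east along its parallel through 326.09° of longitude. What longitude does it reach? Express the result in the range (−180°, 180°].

Start at +144.99°; shift +326.09° → +471.08°.
+471.08° lies outside (−180°, 180°]; subtract 360° → +111.08°.

111.08°E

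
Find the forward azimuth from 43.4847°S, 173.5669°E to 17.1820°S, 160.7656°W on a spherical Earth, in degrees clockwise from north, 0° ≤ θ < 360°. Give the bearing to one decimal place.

47.6°

Δλ = -160.7656 − 173.5669 = -334.3325°; wrapped into (−180°, 180°]: 25.6675°.
θ = atan2( sin Δλ · cos φ₂ , cos φ₁ · sin φ₂ − sin φ₁ · cos φ₂ · cos Δλ )
  = atan2(0.41382, 0.37824) = 47.572° → normalised to [0°, 360°): 47.572°.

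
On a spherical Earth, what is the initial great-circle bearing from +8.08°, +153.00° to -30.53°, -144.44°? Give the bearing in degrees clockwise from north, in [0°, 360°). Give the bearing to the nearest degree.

Δλ = -144.44 − 153.00 = -297.44°; wrapped into (−180°, 180°]: 62.56°.
θ = atan2( sin Δλ · cos φ₂ , cos φ₁ · sin φ₂ − sin φ₁ · cos φ₂ · cos Δλ )
  = atan2(0.76445, -0.55874) = 126.163° → normalised to [0°, 360°): 126.163°.

126°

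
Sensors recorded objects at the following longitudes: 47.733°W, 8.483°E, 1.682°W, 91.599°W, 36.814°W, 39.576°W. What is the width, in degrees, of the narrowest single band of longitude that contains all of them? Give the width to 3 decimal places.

Sort the longitudes: -91.599°, -47.733°, -39.576°, -36.814°, -1.682°, +8.483°.
Eastward gaps between consecutive values (wrapping around): 43.866°, 8.157°, 2.762°, 35.132°, 10.165°, 259.918°.
Largest gap = 259.918° ⇒ minimal covering band is its complement: 360° − 259.918° = 100.082°.
Band runs from -91.599° eastward to +8.483°.

100.082°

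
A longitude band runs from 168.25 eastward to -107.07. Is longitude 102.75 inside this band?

No

Band width going east from +168.25° to -107.07°: ((-107.07 − 168.25) mod 360) = 84.68°.
Offset of +102.75° east of the west edge: ((102.75 − 168.25) mod 360) = 294.50°.
294.50° > 84.68° ⇒ outside.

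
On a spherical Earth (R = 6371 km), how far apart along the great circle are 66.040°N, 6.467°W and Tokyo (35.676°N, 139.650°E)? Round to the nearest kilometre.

Δλ = 139.650 − -6.467 = 146.117°.
Δφ = 35.676 − 66.040 = -30.364°.
a = sin²(Δφ/2) + cos φ₁ · cos φ₂ · sin²(Δλ/2) = 0.370459.
c = 2·atan2(√a, √(1−a)) = 1.30872 rad → d = 6371·c ≈ 8337.88 km.

8338 km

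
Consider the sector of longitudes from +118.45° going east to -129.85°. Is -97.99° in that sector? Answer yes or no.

No

Band width going east from +118.45° to -129.85°: ((-129.85 − 118.45) mod 360) = 111.70°.
Offset of -97.99° east of the west edge: ((-97.99 − 118.45) mod 360) = 143.56°.
143.56° > 111.70° ⇒ outside.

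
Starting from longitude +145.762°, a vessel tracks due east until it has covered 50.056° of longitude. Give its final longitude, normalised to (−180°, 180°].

-164.182°

Start at +145.762°; shift +50.056° → +195.818°.
+195.818° lies outside (−180°, 180°]; subtract 360° → -164.182°.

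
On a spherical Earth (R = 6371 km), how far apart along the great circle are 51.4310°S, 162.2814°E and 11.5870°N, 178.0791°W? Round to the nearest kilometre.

7259 km

Δλ = -178.0791 − 162.2814 = -340.3605°; wrapped into (−180°, 180°]: 19.6395°.
Δφ = 11.5870 − -51.4310 = 63.0180°.
a = sin²(Δφ/2) + cos φ₁ · cos φ₂ · sin²(Δλ/2) = 0.290910.
c = 2·atan2(√a, √(1−a)) = 1.13935 rad → d = 6371·c ≈ 7258.83 km.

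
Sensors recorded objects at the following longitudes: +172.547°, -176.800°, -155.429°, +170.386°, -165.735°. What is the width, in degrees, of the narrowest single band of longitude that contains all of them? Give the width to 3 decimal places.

34.185°

Sort the longitudes: -176.800°, -165.735°, -155.429°, +170.386°, +172.547°.
Eastward gaps between consecutive values (wrapping around): 11.065°, 10.306°, 325.815°, 2.161°, 10.653°.
Largest gap = 325.815° ⇒ minimal covering band is its complement: 360° − 325.815° = 34.185°.
Band runs from +170.386° eastward to -155.429°, crossing the antimeridian.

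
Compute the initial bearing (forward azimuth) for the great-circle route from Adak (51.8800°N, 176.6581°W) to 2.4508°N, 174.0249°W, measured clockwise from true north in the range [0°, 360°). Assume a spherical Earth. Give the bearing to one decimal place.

176.5°

Δλ = -174.0249 − -176.6581 = 2.6332°.
θ = atan2( sin Δλ · cos φ₂ , cos φ₁ · sin φ₂ − sin φ₁ · cos φ₂ · cos Δλ )
  = atan2(0.04590, -0.75877) = 176.538° → normalised to [0°, 360°): 176.538°.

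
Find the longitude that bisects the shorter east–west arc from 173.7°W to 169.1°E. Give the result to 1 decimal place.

Signed shortest Δλ from -173.7° to +169.1° is -17.2°.
Midpoint longitude = -173.7° + (-17.2°)/2 = -173.7° − 8.6° = -182.3°.
Normalise into (−180°, 180°]: +177.7°.
(The naïve average (-173.7 + +169.1)/2 = -2.3° is on the wrong side of the globe.)

177.7°E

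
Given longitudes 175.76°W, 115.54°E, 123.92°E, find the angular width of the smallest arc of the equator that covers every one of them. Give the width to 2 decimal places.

Sort the longitudes: -175.76°, +115.54°, +123.92°.
Eastward gaps between consecutive values (wrapping around): 291.30°, 8.38°, 60.32°.
Largest gap = 291.30° ⇒ minimal covering band is its complement: 360° − 291.30° = 68.70°.
Band runs from +115.54° eastward to -175.76°, crossing the antimeridian.

68.70°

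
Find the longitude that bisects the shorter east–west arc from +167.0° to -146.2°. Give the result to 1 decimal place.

Signed shortest Δλ from +167.0° to -146.2° is +46.8°.
Midpoint longitude = +167.0° + (+46.8°)/2 = +167.0° + 23.4° = +190.4°.
Normalise into (−180°, 180°]: -169.6°.
(The naïve average (+167.0 + -146.2)/2 = 10.4° is on the wrong side of the globe.)

-169.6°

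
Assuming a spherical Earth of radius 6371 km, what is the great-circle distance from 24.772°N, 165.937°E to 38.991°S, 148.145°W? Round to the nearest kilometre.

8546 km

Δλ = -148.145 − 165.937 = -314.082°; wrapped into (−180°, 180°]: 45.918°.
Δφ = -38.991 − 24.772 = -63.763°.
a = sin²(Δφ/2) + cos φ₁ · cos φ₂ · sin²(Δλ/2) = 0.386338.
c = 2·atan2(√a, √(1−a)) = 1.34147 rad → d = 6371·c ≈ 8546.49 km.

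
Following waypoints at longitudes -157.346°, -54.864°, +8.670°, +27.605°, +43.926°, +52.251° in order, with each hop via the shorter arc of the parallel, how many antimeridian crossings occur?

0

Leg 1: -157.346° → -54.864°, shortest Δλ = 102.482° (east) — does not cross 180°.
Leg 2: -54.864° → +8.670°, shortest Δλ = 63.534° (east) — does not cross 180°.
Leg 3: +8.670° → +27.605°, shortest Δλ = 18.935° (east) — does not cross 180°.
Leg 4: +27.605° → +43.926°, shortest Δλ = 16.321° (east) — does not cross 180°.
Leg 5: +43.926° → +52.251°, shortest Δλ = 8.325° (east) — does not cross 180°.
Total crossings: 0.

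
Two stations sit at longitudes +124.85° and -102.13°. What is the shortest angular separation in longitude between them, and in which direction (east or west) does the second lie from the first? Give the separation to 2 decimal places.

133.02° east

Raw difference: -102.13 − 124.85 = -226.98°.
Normalise into (−180°, 180°]: -226.98° + 360° = 133.02°.
Positive ⇒ the second point lies to the east; separation 133.02°.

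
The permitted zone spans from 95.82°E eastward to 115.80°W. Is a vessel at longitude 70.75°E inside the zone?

Band width going east from +95.82° to -115.80°: ((-115.80 − 95.82) mod 360) = 148.38°.
Offset of +70.75° east of the west edge: ((70.75 − 95.82) mod 360) = 334.93°.
334.93° > 148.38° ⇒ outside.

No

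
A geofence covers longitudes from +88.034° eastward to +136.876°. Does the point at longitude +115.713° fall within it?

Band width going east from +88.034° to +136.876°: ((136.876 − 88.034) mod 360) = 48.842°.
Offset of +115.713° east of the west edge: ((115.713 − 88.034) mod 360) = 27.679°.
27.679° ≤ 48.842° ⇒ inside.

Yes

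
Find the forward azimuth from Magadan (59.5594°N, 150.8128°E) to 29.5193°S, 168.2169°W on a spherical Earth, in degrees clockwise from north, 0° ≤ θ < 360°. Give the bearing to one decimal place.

Δλ = -168.2169 − 150.8128 = -319.0297°; wrapped into (−180°, 180°]: 40.9703°.
θ = atan2( sin Δλ · cos φ₂ , cos φ₁ · sin φ₂ − sin φ₁ · cos φ₂ · cos Δλ )
  = atan2(0.57056, -0.81610) = 145.042° → normalised to [0°, 360°): 145.042°.

145.0°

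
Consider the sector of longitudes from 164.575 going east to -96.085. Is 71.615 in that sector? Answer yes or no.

Band width going east from +164.575° to -96.085°: ((-96.085 − 164.575) mod 360) = 99.340°.
Offset of +71.615° east of the west edge: ((71.615 − 164.575) mod 360) = 267.040°.
267.040° > 99.340° ⇒ outside.

No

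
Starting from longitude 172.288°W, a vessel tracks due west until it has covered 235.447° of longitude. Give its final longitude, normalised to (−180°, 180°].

Start at -172.288°; shift −235.447° → -407.735°.
-407.735° lies outside (−180°, 180°]; add 360° → -47.735°.

47.735°W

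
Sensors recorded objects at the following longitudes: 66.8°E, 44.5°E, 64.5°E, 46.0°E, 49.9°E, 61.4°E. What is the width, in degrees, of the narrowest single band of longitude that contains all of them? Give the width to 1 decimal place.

Sort the longitudes: +44.5°, +46.0°, +49.9°, +61.4°, +64.5°, +66.8°.
Eastward gaps between consecutive values (wrapping around): 1.5°, 3.9°, 11.5°, 3.1°, 2.3°, 337.7°.
Largest gap = 337.7° ⇒ minimal covering band is its complement: 360° − 337.7° = 22.3°.
Band runs from +44.5° eastward to +66.8°.

22.3°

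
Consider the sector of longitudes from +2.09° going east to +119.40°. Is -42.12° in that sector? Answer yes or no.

No

Band width going east from +2.09° to +119.40°: ((119.40 − 2.09) mod 360) = 117.31°.
Offset of -42.12° east of the west edge: ((-42.12 − 2.09) mod 360) = 315.79°.
315.79° > 117.31° ⇒ outside.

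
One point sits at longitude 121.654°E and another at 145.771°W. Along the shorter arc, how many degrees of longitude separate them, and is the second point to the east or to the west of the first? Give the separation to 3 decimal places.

Raw difference: -145.771 − 121.654 = -267.425°.
Normalise into (−180°, 180°]: -267.425° + 360° = 92.575°.
Positive ⇒ the second point lies to the east; separation 92.575°.

92.575° east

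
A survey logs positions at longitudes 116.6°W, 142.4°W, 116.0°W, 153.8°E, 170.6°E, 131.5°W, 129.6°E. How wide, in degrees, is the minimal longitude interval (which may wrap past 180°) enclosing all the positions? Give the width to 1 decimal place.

Sort the longitudes: -142.4°, -131.5°, -116.6°, -116.0°, +129.6°, +153.8°, +170.6°.
Eastward gaps between consecutive values (wrapping around): 10.9°, 14.9°, 0.6°, 245.6°, 24.2°, 16.8°, 47.0°.
Largest gap = 245.6° ⇒ minimal covering band is its complement: 360° − 245.6° = 114.4°.
Band runs from +129.6° eastward to -116.0°, crossing the antimeridian.

114.4°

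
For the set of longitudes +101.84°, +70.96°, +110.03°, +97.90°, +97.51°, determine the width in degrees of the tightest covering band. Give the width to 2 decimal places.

Sort the longitudes: +70.96°, +97.51°, +97.90°, +101.84°, +110.03°.
Eastward gaps between consecutive values (wrapping around): 26.55°, 0.39°, 3.94°, 8.19°, 320.93°.
Largest gap = 320.93° ⇒ minimal covering band is its complement: 360° − 320.93° = 39.07°.
Band runs from +70.96° eastward to +110.03°.

39.07°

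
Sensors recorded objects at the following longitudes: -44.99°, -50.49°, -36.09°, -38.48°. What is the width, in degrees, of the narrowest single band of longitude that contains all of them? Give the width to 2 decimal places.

14.40°

Sort the longitudes: -50.49°, -44.99°, -38.48°, -36.09°.
Eastward gaps between consecutive values (wrapping around): 5.50°, 6.51°, 2.39°, 345.60°.
Largest gap = 345.60° ⇒ minimal covering band is its complement: 360° − 345.60° = 14.40°.
Band runs from -50.49° eastward to -36.09°.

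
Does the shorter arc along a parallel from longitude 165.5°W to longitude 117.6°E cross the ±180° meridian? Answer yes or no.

Naïve |117.6 − -165.5| = 283.1° > 180°, so the shorter arc goes the other way round — across 180°.
Signed shortest Δλ = ((117.6 − -165.5 + 180) mod 360) − 180 = -76.9°.
Going west by 76.9° from -165.5° passes through 180° before reaching +117.6°.

Yes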